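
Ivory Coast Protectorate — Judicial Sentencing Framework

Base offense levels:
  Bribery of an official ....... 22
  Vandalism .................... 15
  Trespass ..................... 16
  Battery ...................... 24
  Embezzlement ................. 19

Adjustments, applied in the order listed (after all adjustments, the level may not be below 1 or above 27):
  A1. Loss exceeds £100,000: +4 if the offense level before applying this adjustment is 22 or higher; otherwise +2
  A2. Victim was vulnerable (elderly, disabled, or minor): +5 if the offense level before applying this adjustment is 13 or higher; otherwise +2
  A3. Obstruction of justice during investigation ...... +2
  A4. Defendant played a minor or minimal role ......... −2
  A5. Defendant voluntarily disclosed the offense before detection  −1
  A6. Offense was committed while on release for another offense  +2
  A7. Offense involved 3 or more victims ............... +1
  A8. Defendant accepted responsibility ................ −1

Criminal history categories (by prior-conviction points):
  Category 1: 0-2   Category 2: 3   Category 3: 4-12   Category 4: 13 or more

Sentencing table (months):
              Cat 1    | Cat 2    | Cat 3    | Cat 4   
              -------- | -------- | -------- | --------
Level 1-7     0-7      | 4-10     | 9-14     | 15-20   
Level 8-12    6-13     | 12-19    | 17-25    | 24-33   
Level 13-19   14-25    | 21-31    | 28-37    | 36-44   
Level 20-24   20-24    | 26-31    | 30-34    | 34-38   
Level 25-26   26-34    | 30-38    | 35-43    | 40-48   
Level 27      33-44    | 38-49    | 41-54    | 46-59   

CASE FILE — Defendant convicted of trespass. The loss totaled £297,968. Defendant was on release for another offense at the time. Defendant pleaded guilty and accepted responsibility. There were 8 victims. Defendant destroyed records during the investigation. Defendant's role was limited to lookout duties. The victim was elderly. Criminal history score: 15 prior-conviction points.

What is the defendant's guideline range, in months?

Base offense level for trespass: 16.
A1 applies (level before this adjustment is 16 < 22, so +2): 16 + 2 = 18.
A2 applies (level before this adjustment is 18 ≥ 13, so +5): 18 + 5 = 23.
A3 applies: 23 + 2 = 25.
A4 applies: 25 − 2 = 23.
A5 does not apply.
A6 applies: 23 + 2 = 25.
A7 applies: 25 + 1 = 26.
A8 applies: 26 − 1 = 25.
Final offense level: 25.
Criminal history: 15 prior points → Category 4 (13+).
Level 25 falls in the 25-26 band.
Grid: Level 25-26 × Category 4 = 40-48 months.

40-48 months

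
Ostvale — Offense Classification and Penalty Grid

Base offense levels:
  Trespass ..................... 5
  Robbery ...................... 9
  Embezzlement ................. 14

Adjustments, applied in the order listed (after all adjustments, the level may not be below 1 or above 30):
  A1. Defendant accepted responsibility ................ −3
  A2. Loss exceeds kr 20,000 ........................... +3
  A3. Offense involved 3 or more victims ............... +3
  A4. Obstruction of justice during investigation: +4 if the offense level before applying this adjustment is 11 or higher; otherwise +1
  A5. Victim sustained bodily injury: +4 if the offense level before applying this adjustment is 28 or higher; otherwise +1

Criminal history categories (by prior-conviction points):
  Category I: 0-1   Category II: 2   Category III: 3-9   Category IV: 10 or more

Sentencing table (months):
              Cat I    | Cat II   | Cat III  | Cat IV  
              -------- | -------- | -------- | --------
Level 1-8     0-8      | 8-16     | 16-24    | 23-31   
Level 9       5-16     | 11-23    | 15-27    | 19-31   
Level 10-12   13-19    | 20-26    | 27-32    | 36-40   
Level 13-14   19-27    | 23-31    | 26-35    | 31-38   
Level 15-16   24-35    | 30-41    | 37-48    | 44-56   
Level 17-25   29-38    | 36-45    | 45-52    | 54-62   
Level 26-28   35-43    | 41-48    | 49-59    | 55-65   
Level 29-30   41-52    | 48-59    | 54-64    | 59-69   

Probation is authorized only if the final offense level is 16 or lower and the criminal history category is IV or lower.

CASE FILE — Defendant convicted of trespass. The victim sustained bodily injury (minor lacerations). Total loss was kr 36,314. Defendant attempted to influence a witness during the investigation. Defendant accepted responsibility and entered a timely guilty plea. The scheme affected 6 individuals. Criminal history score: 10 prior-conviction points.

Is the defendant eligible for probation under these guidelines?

Yes

Base offense level for trespass: 5.
A1 applies: 5 − 3 = 2.
A2 applies: 2 + 3 = 5.
A3 applies: 5 + 3 = 8.
A4 applies (level before this adjustment is 8 < 11, so +1): 8 + 1 = 9.
A5 applies (level before this adjustment is 9 < 28, so +1): 9 + 1 = 10.
Final offense level: 10.
Criminal history: 10 prior points → Category IV (10+).
Level 10 falls in the 10-12 band.
Grid: Level 10-12 × Category IV = 36-40 months.
Probation check: level 10 ≤ 16 and category IV ≤ IV → eligible.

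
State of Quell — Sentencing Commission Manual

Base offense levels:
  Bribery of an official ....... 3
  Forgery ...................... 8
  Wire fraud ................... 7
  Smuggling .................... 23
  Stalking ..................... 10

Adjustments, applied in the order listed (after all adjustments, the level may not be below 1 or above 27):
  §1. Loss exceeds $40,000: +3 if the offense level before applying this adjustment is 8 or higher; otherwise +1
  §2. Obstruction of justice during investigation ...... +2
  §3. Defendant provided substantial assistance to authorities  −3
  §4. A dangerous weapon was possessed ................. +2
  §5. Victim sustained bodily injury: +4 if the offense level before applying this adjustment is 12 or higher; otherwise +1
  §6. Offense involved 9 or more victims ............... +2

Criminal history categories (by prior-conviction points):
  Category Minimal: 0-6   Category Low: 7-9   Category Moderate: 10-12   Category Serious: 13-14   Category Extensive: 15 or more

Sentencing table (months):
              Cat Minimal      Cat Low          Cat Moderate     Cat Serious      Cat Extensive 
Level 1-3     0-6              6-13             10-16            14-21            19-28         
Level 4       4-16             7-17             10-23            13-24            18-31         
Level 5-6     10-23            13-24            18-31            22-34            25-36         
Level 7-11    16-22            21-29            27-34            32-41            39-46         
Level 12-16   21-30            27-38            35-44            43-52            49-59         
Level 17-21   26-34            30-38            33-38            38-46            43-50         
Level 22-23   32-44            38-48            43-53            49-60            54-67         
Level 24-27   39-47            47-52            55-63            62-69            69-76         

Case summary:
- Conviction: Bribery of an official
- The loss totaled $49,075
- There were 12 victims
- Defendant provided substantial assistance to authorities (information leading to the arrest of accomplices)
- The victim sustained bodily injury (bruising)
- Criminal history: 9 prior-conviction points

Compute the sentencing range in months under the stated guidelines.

7-17 months

Base offense level for bribery of an official: 3.
§1 applies (level before this adjustment is 3 < 8, so +1): 3 + 1 = 4.
§3 applies: 4 − 3 = 1.
§4 does not apply.
§5 applies (level before this adjustment is 1 < 12, so +1): 1 + 1 = 2.
§6 applies: 2 + 2 = 4.
Final offense level: 4.
Criminal history: 9 prior points → Category Low (7-9).
Level 4 falls in the 4 band.
Grid: Level 4 × Category Low = 7-17 months.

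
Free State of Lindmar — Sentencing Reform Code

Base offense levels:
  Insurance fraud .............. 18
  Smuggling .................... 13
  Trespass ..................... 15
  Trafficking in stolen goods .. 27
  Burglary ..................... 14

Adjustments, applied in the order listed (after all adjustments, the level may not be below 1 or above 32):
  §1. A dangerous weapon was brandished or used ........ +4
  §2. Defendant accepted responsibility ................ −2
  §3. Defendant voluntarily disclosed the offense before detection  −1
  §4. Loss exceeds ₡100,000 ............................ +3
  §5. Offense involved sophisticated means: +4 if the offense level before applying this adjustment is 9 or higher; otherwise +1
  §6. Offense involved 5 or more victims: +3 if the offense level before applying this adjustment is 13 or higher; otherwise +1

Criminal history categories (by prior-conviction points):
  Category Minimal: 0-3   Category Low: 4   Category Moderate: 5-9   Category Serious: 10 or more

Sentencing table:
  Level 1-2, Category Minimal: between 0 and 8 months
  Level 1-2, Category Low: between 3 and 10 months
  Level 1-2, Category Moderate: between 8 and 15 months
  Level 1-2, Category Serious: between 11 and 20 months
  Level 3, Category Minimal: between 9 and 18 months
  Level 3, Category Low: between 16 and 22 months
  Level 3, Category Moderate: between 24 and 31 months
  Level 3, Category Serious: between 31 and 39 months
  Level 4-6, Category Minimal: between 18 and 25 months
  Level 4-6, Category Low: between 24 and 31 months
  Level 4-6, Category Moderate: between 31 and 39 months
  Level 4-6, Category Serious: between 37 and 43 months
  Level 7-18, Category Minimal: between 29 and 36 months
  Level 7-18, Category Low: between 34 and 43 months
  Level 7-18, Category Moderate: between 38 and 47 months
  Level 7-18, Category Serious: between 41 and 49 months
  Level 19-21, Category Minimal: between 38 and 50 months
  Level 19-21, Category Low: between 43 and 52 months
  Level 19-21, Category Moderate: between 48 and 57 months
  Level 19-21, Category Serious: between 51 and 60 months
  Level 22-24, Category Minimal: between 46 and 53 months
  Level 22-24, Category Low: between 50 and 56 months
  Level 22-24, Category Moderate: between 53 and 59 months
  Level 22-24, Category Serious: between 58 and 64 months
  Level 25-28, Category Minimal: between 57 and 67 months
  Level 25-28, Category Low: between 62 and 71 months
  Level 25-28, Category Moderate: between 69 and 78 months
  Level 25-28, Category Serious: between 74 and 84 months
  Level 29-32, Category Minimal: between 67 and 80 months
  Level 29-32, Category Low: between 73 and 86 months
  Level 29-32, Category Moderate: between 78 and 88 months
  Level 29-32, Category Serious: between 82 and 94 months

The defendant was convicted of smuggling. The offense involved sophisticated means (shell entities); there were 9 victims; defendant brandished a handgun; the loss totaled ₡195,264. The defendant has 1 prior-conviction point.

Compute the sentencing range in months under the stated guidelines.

57-67 months

Base offense level for smuggling: 13.
§1 applies: 13 + 4 = 17.
§2 does not apply.
§4 applies: 17 + 3 = 20.
§5 applies (level before this adjustment is 20 ≥ 9, so +4): 20 + 4 = 24.
§6 applies (level before this adjustment is 24 ≥ 13, so +3): 24 + 3 = 27.
Final offense level: 27.
Criminal history: 1 prior point → Category Minimal (0-3).
Level 27 falls in the 25-28 band.
Grid: Level 25-28 × Category Minimal = 57-67 months.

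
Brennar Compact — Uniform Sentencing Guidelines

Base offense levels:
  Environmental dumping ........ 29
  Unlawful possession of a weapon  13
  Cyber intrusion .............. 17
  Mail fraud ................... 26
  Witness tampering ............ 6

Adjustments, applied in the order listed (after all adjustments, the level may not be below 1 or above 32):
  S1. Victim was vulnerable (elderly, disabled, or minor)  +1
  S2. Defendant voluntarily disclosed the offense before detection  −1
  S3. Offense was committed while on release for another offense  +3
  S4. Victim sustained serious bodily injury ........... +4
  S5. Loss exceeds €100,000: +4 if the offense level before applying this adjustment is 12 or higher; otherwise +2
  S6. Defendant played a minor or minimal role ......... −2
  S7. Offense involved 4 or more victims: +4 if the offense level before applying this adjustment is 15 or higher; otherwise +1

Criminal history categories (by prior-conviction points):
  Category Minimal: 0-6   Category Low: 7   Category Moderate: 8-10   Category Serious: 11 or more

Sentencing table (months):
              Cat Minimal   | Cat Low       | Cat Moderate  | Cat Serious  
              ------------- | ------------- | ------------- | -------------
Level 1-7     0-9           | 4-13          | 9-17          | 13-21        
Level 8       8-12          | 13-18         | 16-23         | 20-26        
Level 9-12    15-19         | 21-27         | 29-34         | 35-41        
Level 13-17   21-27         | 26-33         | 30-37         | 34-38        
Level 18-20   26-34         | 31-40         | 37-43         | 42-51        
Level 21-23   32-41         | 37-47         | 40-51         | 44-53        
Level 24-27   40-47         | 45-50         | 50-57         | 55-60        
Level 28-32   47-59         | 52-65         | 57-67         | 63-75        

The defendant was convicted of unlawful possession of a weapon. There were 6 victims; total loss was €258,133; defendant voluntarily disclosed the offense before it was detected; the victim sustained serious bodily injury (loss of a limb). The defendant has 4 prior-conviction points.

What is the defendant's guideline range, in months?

Base offense level for unlawful possession of a weapon: 13.
S1 does not apply.
S2 applies: 13 − 1 = 12.
S3 does not apply.
S4 applies: 12 + 4 = 16.
S5 applies (level before this adjustment is 16 ≥ 12, so +4): 16 + 4 = 20.
S6 does not apply.
S7 applies (level before this adjustment is 20 ≥ 15, so +4): 20 + 4 = 24.
Final offense level: 24.
Criminal history: 4 prior points → Category Minimal (0-6).
Level 24 falls in the 24-27 band.
Grid: Level 24-27 × Category Minimal = 40-47 months.

40-47 months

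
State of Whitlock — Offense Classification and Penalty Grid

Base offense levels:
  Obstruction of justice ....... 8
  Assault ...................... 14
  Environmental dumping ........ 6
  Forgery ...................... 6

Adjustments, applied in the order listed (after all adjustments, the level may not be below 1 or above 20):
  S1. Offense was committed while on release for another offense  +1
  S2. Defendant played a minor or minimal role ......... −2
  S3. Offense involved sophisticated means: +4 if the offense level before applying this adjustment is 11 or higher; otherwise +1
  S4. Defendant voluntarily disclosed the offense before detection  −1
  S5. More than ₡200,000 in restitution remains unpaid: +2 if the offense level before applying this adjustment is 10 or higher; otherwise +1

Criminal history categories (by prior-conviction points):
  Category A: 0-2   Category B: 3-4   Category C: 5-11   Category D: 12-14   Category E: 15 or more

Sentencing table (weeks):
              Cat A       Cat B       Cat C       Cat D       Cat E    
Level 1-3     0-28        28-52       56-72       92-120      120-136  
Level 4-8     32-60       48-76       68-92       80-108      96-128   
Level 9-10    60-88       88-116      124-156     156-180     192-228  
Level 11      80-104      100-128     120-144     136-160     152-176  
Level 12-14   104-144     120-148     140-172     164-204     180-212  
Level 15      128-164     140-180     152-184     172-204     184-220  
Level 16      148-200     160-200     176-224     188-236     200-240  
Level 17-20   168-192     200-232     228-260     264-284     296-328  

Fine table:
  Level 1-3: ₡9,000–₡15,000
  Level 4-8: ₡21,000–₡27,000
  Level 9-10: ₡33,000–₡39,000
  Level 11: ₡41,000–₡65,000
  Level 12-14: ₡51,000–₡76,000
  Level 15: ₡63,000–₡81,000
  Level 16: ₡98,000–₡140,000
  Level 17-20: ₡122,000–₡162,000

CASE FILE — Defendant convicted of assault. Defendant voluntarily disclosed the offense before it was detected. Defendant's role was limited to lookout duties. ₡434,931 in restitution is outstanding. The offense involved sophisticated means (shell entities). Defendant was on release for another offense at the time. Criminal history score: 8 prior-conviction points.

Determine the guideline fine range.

Base offense level for assault: 14.
S1 applies: 14 + 1 = 15.
S2 applies: 15 − 2 = 13.
S3 applies (level before this adjustment is 13 ≥ 11, so +4): 13 + 4 = 17.
S4 applies: 17 − 1 = 16.
S5 applies (level before this adjustment is 16 ≥ 10, so +2): 16 + 2 = 18.
Final offense level: 18.
Level 18 falls in the 17-20 band.
Fine table: Level 17-20 → ₡122,000–₡162,000.

₡122,000–₡162,000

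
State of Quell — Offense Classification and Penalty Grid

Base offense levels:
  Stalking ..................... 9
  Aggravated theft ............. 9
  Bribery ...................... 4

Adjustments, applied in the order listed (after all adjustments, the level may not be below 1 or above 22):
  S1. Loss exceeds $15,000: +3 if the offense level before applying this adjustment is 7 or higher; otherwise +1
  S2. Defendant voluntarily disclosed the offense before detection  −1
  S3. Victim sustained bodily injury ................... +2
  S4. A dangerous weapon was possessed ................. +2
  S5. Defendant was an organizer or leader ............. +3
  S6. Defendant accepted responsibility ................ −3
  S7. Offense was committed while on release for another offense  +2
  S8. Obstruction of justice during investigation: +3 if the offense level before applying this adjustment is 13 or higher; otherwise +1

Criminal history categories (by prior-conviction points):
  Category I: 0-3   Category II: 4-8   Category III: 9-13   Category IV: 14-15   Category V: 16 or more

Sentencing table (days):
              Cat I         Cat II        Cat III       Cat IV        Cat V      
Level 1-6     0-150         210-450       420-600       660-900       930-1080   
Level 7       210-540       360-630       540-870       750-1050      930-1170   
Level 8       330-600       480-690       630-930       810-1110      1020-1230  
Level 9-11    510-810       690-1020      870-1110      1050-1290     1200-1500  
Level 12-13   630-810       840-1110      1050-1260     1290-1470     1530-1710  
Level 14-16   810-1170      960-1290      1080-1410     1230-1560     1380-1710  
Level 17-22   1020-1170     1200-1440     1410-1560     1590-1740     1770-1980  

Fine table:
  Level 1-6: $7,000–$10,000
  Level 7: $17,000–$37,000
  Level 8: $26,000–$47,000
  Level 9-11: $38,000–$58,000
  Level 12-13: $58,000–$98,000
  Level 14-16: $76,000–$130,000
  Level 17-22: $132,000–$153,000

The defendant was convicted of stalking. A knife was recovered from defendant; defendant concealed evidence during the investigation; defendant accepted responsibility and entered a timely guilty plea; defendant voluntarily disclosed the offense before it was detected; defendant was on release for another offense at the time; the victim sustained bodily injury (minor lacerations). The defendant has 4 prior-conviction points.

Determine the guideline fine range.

Base offense level for stalking: 9.
S1 does not apply.
S2 applies: 9 − 1 = 8.
S3 applies: 8 + 2 = 10.
S4 applies: 10 + 2 = 12.
S5 does not apply.
S6 applies: 12 − 3 = 9.
S7 applies: 9 + 2 = 11.
S8 applies (level before this adjustment is 11 < 13, so +1): 11 + 1 = 12.
Final offense level: 12.
Level 12 falls in the 12-13 band.
Fine table: Level 12-13 → $58,000–$98,000.

$58,000–$98,000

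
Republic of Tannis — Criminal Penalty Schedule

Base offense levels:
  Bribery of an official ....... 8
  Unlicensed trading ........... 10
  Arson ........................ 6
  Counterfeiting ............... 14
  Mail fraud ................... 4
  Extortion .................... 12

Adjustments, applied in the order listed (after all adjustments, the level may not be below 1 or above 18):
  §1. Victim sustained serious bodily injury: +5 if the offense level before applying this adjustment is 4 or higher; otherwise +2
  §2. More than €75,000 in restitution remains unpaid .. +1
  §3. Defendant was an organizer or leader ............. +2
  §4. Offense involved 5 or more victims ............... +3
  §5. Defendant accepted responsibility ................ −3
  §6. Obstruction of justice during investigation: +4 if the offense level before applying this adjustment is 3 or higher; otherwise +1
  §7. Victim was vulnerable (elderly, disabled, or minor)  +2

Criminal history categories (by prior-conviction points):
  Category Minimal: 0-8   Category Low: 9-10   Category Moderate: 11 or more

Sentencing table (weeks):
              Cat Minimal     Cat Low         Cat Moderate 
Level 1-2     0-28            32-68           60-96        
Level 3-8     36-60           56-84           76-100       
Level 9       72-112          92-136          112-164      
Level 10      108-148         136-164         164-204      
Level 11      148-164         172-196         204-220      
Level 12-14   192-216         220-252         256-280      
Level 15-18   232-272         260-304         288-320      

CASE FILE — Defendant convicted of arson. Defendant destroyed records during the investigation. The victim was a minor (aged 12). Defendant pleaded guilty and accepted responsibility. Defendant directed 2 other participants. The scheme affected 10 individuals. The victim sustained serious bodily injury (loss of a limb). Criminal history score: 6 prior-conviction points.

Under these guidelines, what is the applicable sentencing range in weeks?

232-272 weeks

Base offense level for arson: 6.
§1 applies (level before this adjustment is 6 ≥ 4, so +5): 6 + 5 = 11.
§3 applies: 11 + 2 = 13.
§4 applies: 13 + 3 = 16.
§5 applies: 16 − 3 = 13.
§6 applies (level before this adjustment is 13 ≥ 3, so +4): 13 + 4 = 17.
§7 applies: 17 + 2 = 19.
Level 19 exceeds the maximum of 18; capped at 18.
Final offense level: 18.
Criminal history: 6 prior points → Category Minimal (0-8).
Level 18 falls in the 15-18 band.
Grid: Level 15-18 × Category Minimal = 232-272 weeks.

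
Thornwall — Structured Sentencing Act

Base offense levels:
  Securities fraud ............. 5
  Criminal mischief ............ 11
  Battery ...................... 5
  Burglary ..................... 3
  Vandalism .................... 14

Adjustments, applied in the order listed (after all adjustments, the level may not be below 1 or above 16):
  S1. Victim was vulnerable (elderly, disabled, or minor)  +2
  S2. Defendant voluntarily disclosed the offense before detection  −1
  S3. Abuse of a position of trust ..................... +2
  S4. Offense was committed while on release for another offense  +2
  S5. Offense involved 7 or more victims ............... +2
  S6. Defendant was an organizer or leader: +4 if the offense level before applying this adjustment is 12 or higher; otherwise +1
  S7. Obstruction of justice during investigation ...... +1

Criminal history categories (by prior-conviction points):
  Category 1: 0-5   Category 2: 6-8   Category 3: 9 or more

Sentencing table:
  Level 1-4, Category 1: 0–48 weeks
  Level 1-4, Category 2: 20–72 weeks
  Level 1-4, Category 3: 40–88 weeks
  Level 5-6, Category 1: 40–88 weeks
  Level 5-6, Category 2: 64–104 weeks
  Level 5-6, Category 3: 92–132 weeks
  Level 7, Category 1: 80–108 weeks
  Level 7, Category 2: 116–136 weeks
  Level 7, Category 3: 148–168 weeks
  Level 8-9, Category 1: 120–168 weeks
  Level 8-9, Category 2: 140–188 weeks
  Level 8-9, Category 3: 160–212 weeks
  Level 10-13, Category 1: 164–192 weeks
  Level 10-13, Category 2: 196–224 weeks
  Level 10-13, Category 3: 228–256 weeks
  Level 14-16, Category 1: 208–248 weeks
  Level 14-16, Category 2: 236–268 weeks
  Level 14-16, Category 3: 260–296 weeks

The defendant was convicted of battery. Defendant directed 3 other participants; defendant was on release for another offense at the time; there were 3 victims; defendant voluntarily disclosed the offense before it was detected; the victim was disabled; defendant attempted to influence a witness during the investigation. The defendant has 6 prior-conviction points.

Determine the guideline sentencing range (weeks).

196-224 weeks

Base offense level for battery: 5.
S1 applies: 5 + 2 = 7.
S2 applies: 7 − 1 = 6.
S3 does not apply.
S4 applies: 6 + 2 = 8.
S5 does not apply.
S6 applies (level before this adjustment is 8 < 12, so +1): 8 + 1 = 9.
S7 applies: 9 + 1 = 10.
Final offense level: 10.
Criminal history: 6 prior points → Category 2 (6-8).
Level 10 falls in the 10-13 band.
Grid: Level 10-13 × Category 2 = 196-224 weeks.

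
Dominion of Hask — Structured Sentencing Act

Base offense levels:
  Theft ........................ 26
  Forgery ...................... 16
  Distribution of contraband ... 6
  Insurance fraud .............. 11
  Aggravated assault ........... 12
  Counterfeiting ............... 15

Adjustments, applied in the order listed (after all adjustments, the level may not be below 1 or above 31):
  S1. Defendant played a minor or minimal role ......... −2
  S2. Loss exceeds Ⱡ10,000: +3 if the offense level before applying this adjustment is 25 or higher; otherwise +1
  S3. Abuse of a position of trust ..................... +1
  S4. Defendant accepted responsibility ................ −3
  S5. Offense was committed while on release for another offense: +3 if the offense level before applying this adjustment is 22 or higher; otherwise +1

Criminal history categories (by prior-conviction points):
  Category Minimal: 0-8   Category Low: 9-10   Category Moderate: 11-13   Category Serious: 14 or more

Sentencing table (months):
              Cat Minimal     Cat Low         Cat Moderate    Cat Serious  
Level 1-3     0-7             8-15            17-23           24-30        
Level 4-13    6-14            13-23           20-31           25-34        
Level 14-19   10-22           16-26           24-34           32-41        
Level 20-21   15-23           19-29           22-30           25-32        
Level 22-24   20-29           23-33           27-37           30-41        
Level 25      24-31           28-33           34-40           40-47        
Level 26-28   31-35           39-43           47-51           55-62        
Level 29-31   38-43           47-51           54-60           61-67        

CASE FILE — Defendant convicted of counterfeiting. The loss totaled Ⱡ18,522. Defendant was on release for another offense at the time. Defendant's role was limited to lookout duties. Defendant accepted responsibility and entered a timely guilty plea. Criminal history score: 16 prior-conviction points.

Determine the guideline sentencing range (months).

Base offense level for counterfeiting: 15.
S1 applies: 15 − 2 = 13.
S2 applies (level before this adjustment is 13 < 25, so +1): 13 + 1 = 14.
S4 applies: 14 − 3 = 11.
S5 applies (level before this adjustment is 11 < 22, so +1): 11 + 1 = 12.
Final offense level: 12.
Criminal history: 16 prior points → Category Serious (14+).
Level 12 falls in the 4-13 band.
Grid: Level 4-13 × Category Serious = 25-34 months.

25-34 months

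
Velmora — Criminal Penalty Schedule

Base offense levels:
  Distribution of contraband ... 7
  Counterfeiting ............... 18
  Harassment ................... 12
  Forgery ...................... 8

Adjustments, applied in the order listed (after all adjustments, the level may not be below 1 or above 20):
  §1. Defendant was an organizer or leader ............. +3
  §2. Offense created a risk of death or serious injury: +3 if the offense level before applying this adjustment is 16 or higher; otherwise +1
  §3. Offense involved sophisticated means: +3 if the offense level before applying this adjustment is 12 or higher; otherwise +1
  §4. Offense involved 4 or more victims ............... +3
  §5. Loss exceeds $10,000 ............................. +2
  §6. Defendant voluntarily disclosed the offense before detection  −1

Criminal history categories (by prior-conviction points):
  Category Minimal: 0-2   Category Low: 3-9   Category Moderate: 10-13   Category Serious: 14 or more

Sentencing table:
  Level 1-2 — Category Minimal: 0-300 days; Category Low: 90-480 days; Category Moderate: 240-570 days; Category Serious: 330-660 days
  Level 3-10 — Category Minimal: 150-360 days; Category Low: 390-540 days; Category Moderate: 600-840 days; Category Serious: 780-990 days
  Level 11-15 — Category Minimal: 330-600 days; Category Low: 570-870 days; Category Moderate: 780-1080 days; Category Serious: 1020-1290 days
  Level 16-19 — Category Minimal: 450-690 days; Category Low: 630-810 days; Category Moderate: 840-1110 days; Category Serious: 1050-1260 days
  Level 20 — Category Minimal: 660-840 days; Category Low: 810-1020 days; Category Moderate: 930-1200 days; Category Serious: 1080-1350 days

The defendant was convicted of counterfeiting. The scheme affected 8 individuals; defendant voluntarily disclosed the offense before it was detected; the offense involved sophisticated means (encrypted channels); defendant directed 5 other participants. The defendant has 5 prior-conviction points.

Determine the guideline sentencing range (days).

Base offense level for counterfeiting: 18.
§1 applies: 18 + 3 = 21.
§2 does not apply.
§3 applies (level before this adjustment is 21 ≥ 12, so +3): 21 + 3 = 24.
§4 applies: 24 + 3 = 27.
§6 applies: 27 − 1 = 26.
Level 26 exceeds the maximum of 20; capped at 20.
Final offense level: 20.
Criminal history: 5 prior points → Category Low (3-9).
Level 20 falls in the 20 band.
Grid: Level 20 × Category Low = 810-1020 days.

810-1020 days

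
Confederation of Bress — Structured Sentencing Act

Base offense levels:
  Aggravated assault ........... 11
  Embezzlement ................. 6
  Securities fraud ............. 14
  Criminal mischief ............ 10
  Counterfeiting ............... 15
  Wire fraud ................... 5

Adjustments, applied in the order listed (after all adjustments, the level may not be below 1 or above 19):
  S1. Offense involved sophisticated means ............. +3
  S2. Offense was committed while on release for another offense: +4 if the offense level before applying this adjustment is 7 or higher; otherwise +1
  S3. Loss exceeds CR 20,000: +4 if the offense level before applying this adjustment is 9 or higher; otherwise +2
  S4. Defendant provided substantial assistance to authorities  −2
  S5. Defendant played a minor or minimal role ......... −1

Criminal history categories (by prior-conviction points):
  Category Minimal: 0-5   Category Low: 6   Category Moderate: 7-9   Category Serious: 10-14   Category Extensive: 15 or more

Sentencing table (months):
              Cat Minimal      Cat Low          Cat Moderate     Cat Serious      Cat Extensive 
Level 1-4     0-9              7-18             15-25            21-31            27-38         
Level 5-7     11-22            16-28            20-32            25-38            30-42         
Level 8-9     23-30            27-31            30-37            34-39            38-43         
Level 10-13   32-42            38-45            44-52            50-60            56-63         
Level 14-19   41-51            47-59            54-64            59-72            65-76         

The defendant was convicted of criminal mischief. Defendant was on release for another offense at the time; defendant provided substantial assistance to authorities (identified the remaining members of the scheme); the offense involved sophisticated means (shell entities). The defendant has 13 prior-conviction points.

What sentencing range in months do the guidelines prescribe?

Base offense level for criminal mischief: 10.
S1 applies: 10 + 3 = 13.
S2 applies (level before this adjustment is 13 ≥ 7, so +4): 13 + 4 = 17.
S3 does not apply.
S4 applies: 17 − 2 = 15.
S5 does not apply.
Final offense level: 15.
Criminal history: 13 prior points → Category Serious (10-14).
Level 15 falls in the 14-19 band.
Grid: Level 14-19 × Category Serious = 59-72 months.

59-72 months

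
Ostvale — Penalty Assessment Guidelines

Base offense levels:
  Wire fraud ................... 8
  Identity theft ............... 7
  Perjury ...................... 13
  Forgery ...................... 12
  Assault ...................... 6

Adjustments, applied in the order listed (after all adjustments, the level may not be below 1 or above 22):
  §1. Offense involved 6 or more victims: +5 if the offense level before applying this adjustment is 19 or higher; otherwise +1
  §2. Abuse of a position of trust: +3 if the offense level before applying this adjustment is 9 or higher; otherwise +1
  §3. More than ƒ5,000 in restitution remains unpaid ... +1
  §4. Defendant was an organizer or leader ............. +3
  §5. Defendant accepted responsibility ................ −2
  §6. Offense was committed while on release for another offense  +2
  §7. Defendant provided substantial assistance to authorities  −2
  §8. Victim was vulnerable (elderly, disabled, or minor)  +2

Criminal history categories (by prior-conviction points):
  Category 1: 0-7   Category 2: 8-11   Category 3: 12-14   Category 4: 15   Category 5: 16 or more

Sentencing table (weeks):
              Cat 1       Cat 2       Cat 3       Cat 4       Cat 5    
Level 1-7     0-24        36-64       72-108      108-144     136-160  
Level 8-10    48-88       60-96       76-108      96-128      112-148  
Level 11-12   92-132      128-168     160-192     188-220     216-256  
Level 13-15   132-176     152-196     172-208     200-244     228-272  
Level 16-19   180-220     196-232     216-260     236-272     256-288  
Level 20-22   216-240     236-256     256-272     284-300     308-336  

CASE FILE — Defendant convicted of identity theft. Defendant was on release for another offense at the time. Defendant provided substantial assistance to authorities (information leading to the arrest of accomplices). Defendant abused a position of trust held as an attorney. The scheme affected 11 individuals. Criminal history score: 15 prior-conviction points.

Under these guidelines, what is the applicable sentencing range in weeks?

96-128 weeks

Base offense level for identity theft: 7.
§1 applies (level before this adjustment is 7 < 19, so +1): 7 + 1 = 8.
§2 applies (level before this adjustment is 8 < 9, so +1): 8 + 1 = 9.
§3 does not apply.
§4 does not apply.
§5 does not apply.
§6 applies: 9 + 2 = 11.
§7 applies: 11 − 2 = 9.
§8 does not apply.
Final offense level: 9.
Criminal history: 15 prior points → Category 4 (15).
Level 9 falls in the 8-10 band.
Grid: Level 8-10 × Category 4 = 96-128 weeks.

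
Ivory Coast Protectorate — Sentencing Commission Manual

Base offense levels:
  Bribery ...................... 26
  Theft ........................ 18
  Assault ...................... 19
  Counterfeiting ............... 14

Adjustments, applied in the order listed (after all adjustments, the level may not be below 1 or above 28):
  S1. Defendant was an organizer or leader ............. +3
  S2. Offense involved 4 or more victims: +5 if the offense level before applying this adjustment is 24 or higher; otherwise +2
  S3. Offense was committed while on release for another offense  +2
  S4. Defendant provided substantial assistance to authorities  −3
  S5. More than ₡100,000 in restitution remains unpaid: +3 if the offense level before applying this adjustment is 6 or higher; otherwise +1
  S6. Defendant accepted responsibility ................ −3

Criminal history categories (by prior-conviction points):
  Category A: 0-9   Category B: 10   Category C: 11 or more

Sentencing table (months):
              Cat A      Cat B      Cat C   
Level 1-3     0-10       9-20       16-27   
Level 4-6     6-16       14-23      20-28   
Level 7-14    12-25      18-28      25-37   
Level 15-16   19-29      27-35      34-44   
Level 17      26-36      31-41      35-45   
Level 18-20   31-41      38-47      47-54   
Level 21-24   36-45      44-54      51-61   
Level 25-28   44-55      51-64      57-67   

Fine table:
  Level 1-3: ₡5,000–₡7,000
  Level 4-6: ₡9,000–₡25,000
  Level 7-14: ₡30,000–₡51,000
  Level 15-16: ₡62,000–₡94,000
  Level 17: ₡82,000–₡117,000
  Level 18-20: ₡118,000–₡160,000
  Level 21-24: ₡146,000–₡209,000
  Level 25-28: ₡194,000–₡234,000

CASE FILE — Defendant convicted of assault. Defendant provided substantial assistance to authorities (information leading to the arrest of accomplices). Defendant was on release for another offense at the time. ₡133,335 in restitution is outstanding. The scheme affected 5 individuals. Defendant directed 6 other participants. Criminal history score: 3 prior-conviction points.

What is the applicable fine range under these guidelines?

₡194,000–₡234,000

Base offense level for assault: 19.
S1 applies: 19 + 3 = 22.
S2 applies (level before this adjustment is 22 < 24, so +2): 22 + 2 = 24.
S3 applies: 24 + 2 = 26.
S4 applies: 26 − 3 = 23.
S5 applies (level before this adjustment is 23 ≥ 6, so +3): 23 + 3 = 26.
Final offense level: 26.
Level 26 falls in the 25-28 band.
Fine table: Level 25-28 → ₡194,000–₡234,000.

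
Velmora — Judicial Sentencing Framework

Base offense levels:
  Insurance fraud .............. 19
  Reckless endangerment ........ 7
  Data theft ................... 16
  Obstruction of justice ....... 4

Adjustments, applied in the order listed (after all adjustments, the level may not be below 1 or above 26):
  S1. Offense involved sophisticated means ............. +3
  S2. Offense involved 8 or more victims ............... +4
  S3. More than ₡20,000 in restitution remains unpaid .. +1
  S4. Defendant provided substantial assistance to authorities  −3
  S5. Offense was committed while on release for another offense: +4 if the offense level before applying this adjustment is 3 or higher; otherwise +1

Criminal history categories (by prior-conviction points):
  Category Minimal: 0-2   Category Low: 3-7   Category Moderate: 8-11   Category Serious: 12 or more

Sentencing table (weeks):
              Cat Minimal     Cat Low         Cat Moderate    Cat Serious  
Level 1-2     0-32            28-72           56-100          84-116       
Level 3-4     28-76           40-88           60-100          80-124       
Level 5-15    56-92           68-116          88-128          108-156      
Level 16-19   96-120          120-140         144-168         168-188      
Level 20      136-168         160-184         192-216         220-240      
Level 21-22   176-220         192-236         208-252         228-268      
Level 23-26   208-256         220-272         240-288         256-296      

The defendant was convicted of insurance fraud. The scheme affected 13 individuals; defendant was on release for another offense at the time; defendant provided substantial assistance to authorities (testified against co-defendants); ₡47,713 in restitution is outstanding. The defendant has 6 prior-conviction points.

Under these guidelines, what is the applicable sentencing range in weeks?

Base offense level for insurance fraud: 19.
S2 applies: 19 + 4 = 23.
S3 applies: 23 + 1 = 24.
S4 applies: 24 − 3 = 21.
S5 applies (level before this adjustment is 21 ≥ 3, so +4): 21 + 4 = 25.
Final offense level: 25.
Criminal history: 6 prior points → Category Low (3-7).
Level 25 falls in the 23-26 band.
Grid: Level 23-26 × Category Low = 220-272 weeks.

220-272 weeks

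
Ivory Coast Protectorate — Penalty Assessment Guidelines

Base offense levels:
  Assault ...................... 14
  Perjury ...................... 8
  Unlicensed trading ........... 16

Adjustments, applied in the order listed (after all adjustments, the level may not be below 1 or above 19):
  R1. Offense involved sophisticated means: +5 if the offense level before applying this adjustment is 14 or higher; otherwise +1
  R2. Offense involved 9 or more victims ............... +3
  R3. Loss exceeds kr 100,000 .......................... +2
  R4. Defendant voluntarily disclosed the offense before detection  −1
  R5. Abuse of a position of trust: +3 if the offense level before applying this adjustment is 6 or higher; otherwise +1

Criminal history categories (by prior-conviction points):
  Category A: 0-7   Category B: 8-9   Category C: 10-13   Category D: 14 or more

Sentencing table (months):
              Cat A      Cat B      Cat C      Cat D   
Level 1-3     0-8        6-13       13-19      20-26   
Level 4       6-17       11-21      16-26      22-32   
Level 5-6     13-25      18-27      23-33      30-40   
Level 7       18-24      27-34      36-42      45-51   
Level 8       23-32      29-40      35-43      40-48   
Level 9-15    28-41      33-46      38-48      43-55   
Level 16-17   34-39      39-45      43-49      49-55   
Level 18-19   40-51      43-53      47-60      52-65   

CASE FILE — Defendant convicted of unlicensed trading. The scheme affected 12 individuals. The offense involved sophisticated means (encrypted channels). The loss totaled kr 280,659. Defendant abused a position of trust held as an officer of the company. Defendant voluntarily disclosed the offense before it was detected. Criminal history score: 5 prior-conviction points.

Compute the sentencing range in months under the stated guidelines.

40-51 months

Base offense level for unlicensed trading: 16.
R1 applies (level before this adjustment is 16 ≥ 14, so +5): 16 + 5 = 21.
R2 applies: 21 + 3 = 24.
R3 applies: 24 + 2 = 26.
R4 applies: 26 − 1 = 25.
R5 applies (level before this adjustment is 25 ≥ 6, so +3): 25 + 3 = 28.
Level 28 exceeds the maximum of 19; capped at 19.
Final offense level: 19.
Criminal history: 5 prior points → Category A (0-7).
Level 19 falls in the 18-19 band.
Grid: Level 18-19 × Category A = 40-51 months.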